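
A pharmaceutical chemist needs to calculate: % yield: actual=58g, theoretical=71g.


% yield = actual/theoretical × 100
= 58/71 × 100
= 81.69%

81.69%


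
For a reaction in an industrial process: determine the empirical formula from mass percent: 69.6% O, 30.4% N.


Assume 100 g sample. Moles of each element:
  O: 69.6/16.0 = 4.35 mol
  N: 30.4/14.01 = 2.17 mol
Divide by smallest (2.17):
  O: 4.35/2.17 = 2.0
  N: 2.17/2.17 = 1.0
Empirical formula: NO2

NO2


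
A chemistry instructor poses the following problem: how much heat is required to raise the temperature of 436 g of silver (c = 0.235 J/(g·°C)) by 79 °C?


q = mcΔT = 436 × 0.235 × 79
= 8094.34 J

8094.34 J


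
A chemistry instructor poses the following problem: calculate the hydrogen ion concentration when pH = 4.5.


[H+] = 10^(-pH) = 10^(-4.5)
= 3.16×10^-5 M

3.16×10^-5 M


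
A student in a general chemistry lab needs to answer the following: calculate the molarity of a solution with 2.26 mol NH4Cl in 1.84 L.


M = n/V = 2.26/1.84 = 1.228 mol/L

1.228 M


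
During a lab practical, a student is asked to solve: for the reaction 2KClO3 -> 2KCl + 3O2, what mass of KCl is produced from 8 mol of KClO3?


Mole ratio KCl:KClO3 = 2:2
n(KCl) = 8 × 2/2 = 8.000 mol
mass = 8.000 × 74.55 = 596.4 g

596.4 g


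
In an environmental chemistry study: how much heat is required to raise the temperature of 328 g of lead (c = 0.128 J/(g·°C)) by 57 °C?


q = mcΔT = 328 × 0.128 × 57
= 2393.09 J

2393.09 J


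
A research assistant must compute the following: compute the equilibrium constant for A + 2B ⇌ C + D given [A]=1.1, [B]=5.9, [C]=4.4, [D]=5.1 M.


Kc = [C][D]/([A][B]^2)
= (4.4^1 × 5.1^1)/(1.1^1 × 5.9^2)
= 22.44/38.291
= 0.5860

0.5860


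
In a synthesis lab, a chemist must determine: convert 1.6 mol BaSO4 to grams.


M(BaSO4) = 233.4 g/mol
mass = n × M = 1.6 × 233.4 = 373.44 g

373.44 g


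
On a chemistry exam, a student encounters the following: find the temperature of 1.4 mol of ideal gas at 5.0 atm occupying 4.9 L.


PV = nRT  (R = 0.08206 L·atm/(mol·K))
T = PV/(nR) = 5.0×4.9/(1.4×0.08206)
= 24.50/0.114884
= 213.26 K

213.26 K


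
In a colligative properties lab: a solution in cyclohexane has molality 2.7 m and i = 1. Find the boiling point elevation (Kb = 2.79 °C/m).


ΔTb = Kb × m × i
= 2.79 × 2.7 × 1
= 7.533 °C

7.533 °C


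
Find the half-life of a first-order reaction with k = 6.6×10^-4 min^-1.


t½ = ln2/k = 0.693147/(6.6×10^-4 min^-1)
= 1050 min

1050 min


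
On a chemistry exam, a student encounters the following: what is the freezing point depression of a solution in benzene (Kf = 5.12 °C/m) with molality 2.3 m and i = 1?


ΔTf = Kf × m × i
= 5.12 × 2.3 × 1
= 11.776 °C

11.776 °C


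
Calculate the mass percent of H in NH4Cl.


M(NH4Cl) = 1×14.01 + 4×1.008 + 1×35.45 = 53.492 g/mol
Mass of H = 4 × 1.008 = 4.032 g/mol
% H = 4.032/53.492 × 100 = 7.54%

7.54%


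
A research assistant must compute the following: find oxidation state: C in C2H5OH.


2x + 6(+1) + (-2) = 0, so x = -2
Oxidation number: -2

-2


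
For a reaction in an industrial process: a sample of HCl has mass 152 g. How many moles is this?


M(HCl) = 36.46 g/mol
n = mass/M = 152/36.46 = 4.169 mol

4.169 mol


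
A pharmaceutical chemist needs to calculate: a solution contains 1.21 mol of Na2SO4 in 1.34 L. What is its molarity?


M = n/V = 1.21/1.34 = 0.903 mol/L

0.903 M


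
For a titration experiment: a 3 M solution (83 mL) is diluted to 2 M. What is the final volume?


C1V1 = C2V2
3 × 83 = 2 × V2
V2 = 249/2 = 124.5 mL

124.5 mL


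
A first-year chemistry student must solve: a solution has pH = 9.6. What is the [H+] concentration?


[H+] = 10^(-pH) = 10^(-9.6)
= 2.51×10^-10 M

2.51×10^-10 M


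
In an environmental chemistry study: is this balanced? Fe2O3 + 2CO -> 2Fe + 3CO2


Equation: Fe2O3 + 2CO -> 2Fe + 3CO2
Check atoms: C: 2≠3, Fe: 2=2, O: 5≠6
Not balanced

No, not balanced


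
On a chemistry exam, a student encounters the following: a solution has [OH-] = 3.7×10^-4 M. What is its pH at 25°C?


pOH = -log10([OH-]) = -log10(3.7×10^-4)
= 4 - log10(3.7) = 3.43
pH = 14 - pOH = 14 - 3.43 = 10.57

10.57


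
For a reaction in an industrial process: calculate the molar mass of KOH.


M(KOH) = 1×39.1 + 1×16.0 + 1×1.008
= 39.1 + 16.0 + 1.01
= 56.11 g/mol

56.11 g/mol


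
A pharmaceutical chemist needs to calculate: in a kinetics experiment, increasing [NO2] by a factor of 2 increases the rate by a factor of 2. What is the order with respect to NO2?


rate ∝ [NO2]^n
2^n = 2 → n = 1
Order in NO2: 1

1


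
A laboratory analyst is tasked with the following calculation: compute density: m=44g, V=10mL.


ρ = mass/volume
= 44/10
= 4.4 g/mL

4.4 g/mL


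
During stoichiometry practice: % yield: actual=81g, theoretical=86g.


% yield = actual/theoretical × 100
= 81/86 × 100
= 94.19%

94.19%


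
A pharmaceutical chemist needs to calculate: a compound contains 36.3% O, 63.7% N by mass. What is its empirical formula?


Assume 100 g sample. Moles of each element:
  O: 36.3/16.0 = 2.269 mol
  N: 63.7/14.01 = 4.547 mol
Divide by smallest (2.269):
  O: 2.269/2.269 = 1.0
  N: 4.547/2.269 = 2.0
Empirical formula: N2O

N2O


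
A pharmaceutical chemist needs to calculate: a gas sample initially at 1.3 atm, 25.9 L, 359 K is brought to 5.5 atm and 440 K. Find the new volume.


P1V1/T1 = P2V2/T2
V2 = P1V1T2/(T1P2)
= 1.3×25.9×440/(359×5.5)
= 7.503 L

7.503 L


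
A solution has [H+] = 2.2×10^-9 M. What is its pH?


pH = -log10([H+]) = -log10(2.2×10^-9)
= 9 - log10(2.2)
= 9 - 0.34
= 8.66

8.66


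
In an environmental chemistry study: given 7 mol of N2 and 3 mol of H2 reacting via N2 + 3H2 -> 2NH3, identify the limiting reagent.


Mole ratio available / coefficient:
  N2: 7/1 = 7.000
  H2: 3/3 = 1.000
Smaller ratio is limiting.

H2


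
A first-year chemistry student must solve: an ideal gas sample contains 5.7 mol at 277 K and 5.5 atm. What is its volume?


PV = nRT  (R = 0.08206 L·atm/(mol·K))
V = nRT/P = 5.7×0.08206×277/5.5
= 23.557 L

23.557 L


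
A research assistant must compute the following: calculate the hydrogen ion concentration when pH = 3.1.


[H+] = 10^(-pH) = 10^(-3.1)
= 7.94×10^-4 M

7.94×10^-4 M


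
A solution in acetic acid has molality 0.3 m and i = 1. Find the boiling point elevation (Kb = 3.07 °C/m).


ΔTb = Kb × m × i
= 3.07 × 0.3 × 1
= 0.921 °C

0.921 °C


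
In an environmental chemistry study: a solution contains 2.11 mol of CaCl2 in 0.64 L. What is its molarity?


M = n/V = 2.11/0.64 = 3.297 mol/L

3.297 M


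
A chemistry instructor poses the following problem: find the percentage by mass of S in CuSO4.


M(CuSO4) = 1×63.55 + 1×32.07 + 4×16.0 = 159.62 g/mol
Mass of S = 1 × 32.07 = 32.07 g/mol
% S = 32.07/159.62 × 100 = 20.09%

20.09%


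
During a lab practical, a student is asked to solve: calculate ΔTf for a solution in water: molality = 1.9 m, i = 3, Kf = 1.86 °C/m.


ΔTf = Kf × m × i
= 1.86 × 1.9 × 3
= 10.602 °C

10.602 °C


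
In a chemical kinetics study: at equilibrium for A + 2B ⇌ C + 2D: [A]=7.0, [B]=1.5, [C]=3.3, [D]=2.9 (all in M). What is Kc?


Kc = [C][D]^2/([A][B]^2)
= (3.3^1 × 2.9^2)/(7.0^1 × 1.5^2)
= 27.753/15.75
= 1.762

1.762


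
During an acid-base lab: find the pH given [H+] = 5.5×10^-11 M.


pH = -log10([H+]) = -log10(5.5×10^-11)
= 11 - log10(5.5)
= 11 - 0.74
= 10.26

10.26


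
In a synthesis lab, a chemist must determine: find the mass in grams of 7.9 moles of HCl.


M(HCl) = 36.46 g/mol
mass = n × M = 7.9 × 36.46 = 288.03 g

288.03 g


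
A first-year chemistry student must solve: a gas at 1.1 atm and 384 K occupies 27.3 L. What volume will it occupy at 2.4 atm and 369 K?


P1V1/T1 = P2V2/T2
V2 = P1V1T2/(T1P2)
= 1.1×27.3×369/(384×2.4)
= 12.024 L

12.024 L


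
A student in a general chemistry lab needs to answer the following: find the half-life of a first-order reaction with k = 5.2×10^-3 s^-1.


t½ = ln2/k = 0.693147/(5.2×10^-3 s^-1)
= 133.3 s

133.3 s


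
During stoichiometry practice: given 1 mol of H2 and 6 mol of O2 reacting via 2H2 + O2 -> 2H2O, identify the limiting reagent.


Mole ratio available / coefficient:
  H2: 1/2 = 0.500
  O2: 6/1 = 6.000
Smaller ratio is limiting.

H2


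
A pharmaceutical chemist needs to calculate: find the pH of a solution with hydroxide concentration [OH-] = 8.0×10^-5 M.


pOH = -log10([OH-]) = -log10(8.0×10^-5)
= 5 - log10(8.0) = 4.1
pH = 14 - pOH = 14 - 4.1 = 9.9

9.9


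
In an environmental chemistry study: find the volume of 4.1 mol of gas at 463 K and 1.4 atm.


PV = nRT  (R = 0.08206 L·atm/(mol·K))
V = nRT/P = 4.1×0.08206×463/1.4
= 111.267 L

111.267 L


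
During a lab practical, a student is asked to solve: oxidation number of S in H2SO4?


2(+1) + x + 4(-2) = 0, so x = +6
Oxidation number: +6

+6


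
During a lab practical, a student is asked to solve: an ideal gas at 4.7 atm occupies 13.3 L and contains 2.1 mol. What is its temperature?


PV = nRT  (R = 0.08206 L·atm/(mol·K))
T = PV/(nR) = 4.7×13.3/(2.1×0.08206)
= 62.51/0.172326
= 362.74 K

362.74 K


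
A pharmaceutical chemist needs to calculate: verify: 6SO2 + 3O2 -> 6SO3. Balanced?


Equation: 6SO2 + 3O2 -> 6SO3
Check atoms: O: 18=18, S: 6=6
Balanced

Yes, balanced


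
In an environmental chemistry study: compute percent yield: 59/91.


% yield = actual/theoretical × 100
= 59/91 × 100
= 64.84%

64.84%


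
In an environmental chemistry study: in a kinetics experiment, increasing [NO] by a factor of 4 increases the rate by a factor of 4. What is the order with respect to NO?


rate ∝ [NO]^n
4^n = 4 → n = 1
Order in NO: 1

1


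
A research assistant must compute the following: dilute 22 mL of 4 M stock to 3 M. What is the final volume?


C1V1 = C2V2
4 × 22 = 3 × V2
V2 = 88/3 = 29.33 mL

29.33 mL


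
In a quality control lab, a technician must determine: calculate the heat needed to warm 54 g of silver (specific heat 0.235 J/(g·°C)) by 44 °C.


q = mcΔT = 54 × 0.235 × 44
= 558.36 J

558.36 J


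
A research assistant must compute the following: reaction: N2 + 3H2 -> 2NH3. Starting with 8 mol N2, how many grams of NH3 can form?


Mole ratio NH3:N2 = 2:1
n(NH3) = 8 × 2/1 = 16.000 mol
mass = 16.000 × 17.03 = 272.48 g

272.48 g


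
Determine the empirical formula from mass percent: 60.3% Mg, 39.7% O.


Assume 100 g sample. Moles of each element:
  Mg: 60.3/24.31 = 2.48 mol
  O: 39.7/16.0 = 2.481 mol
Divide by smallest (2.48):
  Mg: 2.48/2.48 = 1.0
  O: 2.481/2.48 = 1.0
Empirical formula: MgO

MgO


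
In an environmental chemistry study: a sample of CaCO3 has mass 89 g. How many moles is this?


M(CaCO3) = 100.09 g/mol
n = mass/M = 89/100.09 = 0.8892 mol

0.8892 mol


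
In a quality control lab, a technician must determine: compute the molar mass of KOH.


M(KOH) = 1×39.1 + 1×16.0 + 1×1.008
= 39.1 + 16.0 + 1.01
= 56.11 g/mol

56.11 g/mol


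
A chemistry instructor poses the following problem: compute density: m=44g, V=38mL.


ρ = mass/volume
= 44/38
= 1.158 g/mL

1.158 g/mL


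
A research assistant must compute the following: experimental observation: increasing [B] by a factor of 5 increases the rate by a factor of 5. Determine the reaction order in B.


rate ∝ [B]^n
5^n = 5 → n = 1
Order in B: 1

1


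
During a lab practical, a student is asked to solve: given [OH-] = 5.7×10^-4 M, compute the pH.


pOH = -log10([OH-]) = -log10(5.7×10^-4)
= 4 - log10(5.7) = 3.24
pH = 14 - pOH = 14 - 3.24 = 10.76

10.76


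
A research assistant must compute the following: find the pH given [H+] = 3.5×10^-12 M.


pH = -log10([H+]) = -log10(3.5×10^-12)
= 12 - log10(3.5)
= 12 - 0.54
= 11.46

11.46


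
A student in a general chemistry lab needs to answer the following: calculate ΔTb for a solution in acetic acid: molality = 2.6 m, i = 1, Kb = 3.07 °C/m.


ΔTb = Kb × m × i
= 3.07 × 2.6 × 1
= 7.982 °C

7.982 °C


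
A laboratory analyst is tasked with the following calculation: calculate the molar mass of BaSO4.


M(BaSO4) = 1×137.33 + 1×32.07 + 4×16.0
= 137.33 + 32.07 + 64.0
= 233.4 g/mol

233.4 g/mol


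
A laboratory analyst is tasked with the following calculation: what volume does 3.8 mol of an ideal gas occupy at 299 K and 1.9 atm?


PV = nRT  (R = 0.08206 L·atm/(mol·K))
V = nRT/P = 3.8×0.08206×299/1.9
= 49.072 L

49.072 L


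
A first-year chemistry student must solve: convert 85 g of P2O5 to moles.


M(P2O5) = 141.94 g/mol
n = mass/M = 85/141.94 = 0.5988 mol

0.5988 mol


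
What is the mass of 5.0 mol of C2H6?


M(C2H6) = 30.07 g/mol
mass = n × M = 5.0 × 30.07 = 150.35 g

150.35 g


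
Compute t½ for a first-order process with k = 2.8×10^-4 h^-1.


t½ = ln2/k = 0.693147/(2.8×10^-4 h^-1)
= 2476 h

2476 h


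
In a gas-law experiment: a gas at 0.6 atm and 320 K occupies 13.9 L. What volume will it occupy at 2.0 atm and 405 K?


P1V1/T1 = P2V2/T2
V2 = P1V1T2/(T1P2)
= 0.6×13.9×405/(320×2.0)
= 5.278 L

5.278 L


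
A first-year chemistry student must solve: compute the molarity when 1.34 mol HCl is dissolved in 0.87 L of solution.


M = n/V = 1.34/0.87 = 1.540 mol/L

1.540 M


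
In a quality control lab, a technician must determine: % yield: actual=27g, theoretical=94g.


% yield = actual/theoretical × 100
= 27/94 × 100
= 28.72%

28.72%


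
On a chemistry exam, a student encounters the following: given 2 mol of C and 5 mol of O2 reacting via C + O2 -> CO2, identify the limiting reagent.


Mole ratio available / coefficient:
  C: 2/1 = 2.000
  O2: 5/1 = 5.000
Smaller ratio is limiting.

C


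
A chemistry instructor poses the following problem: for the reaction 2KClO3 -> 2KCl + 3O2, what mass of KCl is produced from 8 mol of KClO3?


Mole ratio KCl:KClO3 = 2:2
n(KCl) = 8 × 2/2 = 8.000 mol
mass = 8.000 × 74.55 = 596.4 g

596.4 g


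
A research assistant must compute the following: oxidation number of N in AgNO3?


(+1) + x + 3(-2) = 0, so x = +5
Oxidation number: +5

+5


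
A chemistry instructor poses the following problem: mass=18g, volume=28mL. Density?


ρ = mass/volume
= 18/28
= 0.643 g/mL

0.643 g/mL


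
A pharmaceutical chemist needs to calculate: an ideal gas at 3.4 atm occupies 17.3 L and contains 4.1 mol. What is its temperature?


PV = nRT  (R = 0.08206 L·atm/(mol·K))
T = PV/(nR) = 3.4×17.3/(4.1×0.08206)
= 58.82/0.336446
= 174.83 K

174.83 K


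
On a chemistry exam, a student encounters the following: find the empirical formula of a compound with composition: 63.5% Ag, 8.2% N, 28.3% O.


Assume 100 g sample. Moles of each element:
  Ag: 63.5/107.87 = 0.589 mol
  N: 8.2/14.01 = 0.585 mol
  O: 28.3/16.0 = 1.769 mol
Divide by smallest (0.585):
  Ag: 0.589/0.585 = 1.01
  N: 0.585/0.585 = 1.0
  O: 1.769/0.585 = 3.02
Empirical formula: AgNO3

AgNO3


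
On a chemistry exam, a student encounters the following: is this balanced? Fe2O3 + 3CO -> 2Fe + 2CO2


Equation: Fe2O3 + 3CO -> 2Fe + 2CO2
Check atoms: C: 3≠2, Fe: 2=2, O: 6≠4
Not balanced

No, not balanced


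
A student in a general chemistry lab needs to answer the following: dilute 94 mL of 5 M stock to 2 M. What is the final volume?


C1V1 = C2V2
5 × 94 = 2 × V2
V2 = 470/2 = 235.0 mL

235.0 mL


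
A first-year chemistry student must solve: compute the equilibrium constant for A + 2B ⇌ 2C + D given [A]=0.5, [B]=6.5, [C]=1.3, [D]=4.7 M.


Kc = [C]^2[D]/([A][B]^2)
= (1.3^2 × 4.7^1)/(0.5^1 × 6.5^2)
= 7.943/21.125
= 0.3760

0.3760


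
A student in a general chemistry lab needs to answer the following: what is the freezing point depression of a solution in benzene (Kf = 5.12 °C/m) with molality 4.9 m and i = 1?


ΔTf = Kf × m × i
= 5.12 × 4.9 × 1
= 25.088 °C

25.088 °C


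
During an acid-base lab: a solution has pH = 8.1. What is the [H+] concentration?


[H+] = 10^(-pH) = 10^(-8.1)
= 7.94×10^-9 M

7.94×10^-9 M


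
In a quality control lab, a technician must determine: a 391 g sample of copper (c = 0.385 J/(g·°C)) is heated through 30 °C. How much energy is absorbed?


q = mcΔT = 391 × 0.385 × 30
= 4516.05 J

4516.05 J


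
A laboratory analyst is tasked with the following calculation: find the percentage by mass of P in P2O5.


M(P2O5) = 2×30.97 + 5×16.0 = 141.94 g/mol
Mass of P = 2 × 30.97 = 61.94 g/mol
% P = 61.94/141.94 × 100 = 43.64%

43.64%


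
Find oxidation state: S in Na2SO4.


2(+1) + x + 4(-2) = 0, so x = +6
Oxidation number: +6

+6


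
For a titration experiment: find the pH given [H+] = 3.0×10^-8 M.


pH = -log10([H+]) = -log10(3.0×10^-8)
= 8 - log10(3.0)
= 8 - 0.48
= 7.52

7.52


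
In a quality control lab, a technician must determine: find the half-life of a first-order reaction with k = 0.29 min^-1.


t½ = ln2/k = 0.693147/(0.29 min^-1)
= 2.390 min

2.390 min


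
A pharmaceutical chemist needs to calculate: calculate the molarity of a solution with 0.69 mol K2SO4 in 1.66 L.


M = n/V = 0.69/1.66 = 0.416 mol/L

0.416 M


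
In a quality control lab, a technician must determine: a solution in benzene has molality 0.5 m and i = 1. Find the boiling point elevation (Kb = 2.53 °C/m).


ΔTb = Kb × m × i
= 2.53 × 0.5 × 1
= 1.265 °C

1.265 °C


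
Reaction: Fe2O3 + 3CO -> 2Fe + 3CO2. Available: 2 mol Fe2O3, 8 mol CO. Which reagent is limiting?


Mole ratio available / coefficient:
  Fe2O3: 2/1 = 2.000
  CO: 8/3 = 2.667
Smaller ratio is limiting.

Fe2O3


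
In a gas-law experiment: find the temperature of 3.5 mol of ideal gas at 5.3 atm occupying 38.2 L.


PV = nRT  (R = 0.08206 L·atm/(mol·K))
T = PV/(nR) = 5.3×38.2/(3.5×0.08206)
= 202.46/0.287210
= 704.92 K

704.92 K


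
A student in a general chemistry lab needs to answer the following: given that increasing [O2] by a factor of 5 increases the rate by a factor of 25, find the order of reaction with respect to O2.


rate ∝ [O2]^n
5^n = 25 → n = 2
Order in O2: 2

2


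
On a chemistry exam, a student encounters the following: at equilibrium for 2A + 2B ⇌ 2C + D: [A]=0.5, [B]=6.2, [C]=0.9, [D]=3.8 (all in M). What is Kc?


Kc = [C]^2[D]/([A]^2[B]^2)
= (0.9^2 × 3.8^1)/(0.5^2 × 6.2^2)
= 3.078/9.61
= 0.3203

0.3203


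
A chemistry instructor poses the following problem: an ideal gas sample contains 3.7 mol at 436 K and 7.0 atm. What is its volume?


PV = nRT  (R = 0.08206 L·atm/(mol·K))
V = nRT/P = 3.7×0.08206×436/7.0
= 18.911 L

18.911 L


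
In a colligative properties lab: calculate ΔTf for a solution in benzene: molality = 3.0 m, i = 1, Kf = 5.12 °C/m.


ΔTf = Kf × m × i
= 5.12 × 3.0 × 1
= 15.36 °C

15.36 °C


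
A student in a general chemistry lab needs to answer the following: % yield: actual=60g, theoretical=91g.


% yield = actual/theoretical × 100
= 60/91 × 100
= 65.93%

65.93%


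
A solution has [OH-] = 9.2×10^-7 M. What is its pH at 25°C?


pOH = -log10([OH-]) = -log10(9.2×10^-7)
= 7 - log10(9.2) = 6.04
pH = 14 - pOH = 14 - 6.04 = 7.96

7.96


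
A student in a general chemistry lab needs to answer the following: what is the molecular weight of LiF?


M(LiF) = 1×6.94 + 1×19.0
= 6.94 + 19.0
= 25.94 g/mol

25.94 g/mol


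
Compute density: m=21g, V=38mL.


ρ = mass/volume
= 21/38
= 0.553 g/mL

0.553 g/mL


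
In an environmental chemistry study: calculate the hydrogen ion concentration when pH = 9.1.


[H+] = 10^(-pH) = 10^(-9.1)
= 7.94×10^-10 M

7.94×10^-10 M


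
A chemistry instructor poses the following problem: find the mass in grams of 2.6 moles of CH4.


M(CH4) = 16.04 g/mol
mass = n × M = 2.6 × 16.04 = 41.70 g

41.70 g


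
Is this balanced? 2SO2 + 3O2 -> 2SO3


Equation: 2SO2 + 3O2 -> 2SO3
Check atoms: O: 10≠6, S: 2=2
Not balanced

No, not balanced


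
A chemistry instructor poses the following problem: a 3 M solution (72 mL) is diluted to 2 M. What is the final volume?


C1V1 = C2V2
3 × 72 = 2 × V2
V2 = 216/2 = 108.0 mL

108.0 mL


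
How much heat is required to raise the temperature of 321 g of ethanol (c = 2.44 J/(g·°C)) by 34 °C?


q = mcΔT = 321 × 2.44 × 34
= 26630.16 J

26630.16 J


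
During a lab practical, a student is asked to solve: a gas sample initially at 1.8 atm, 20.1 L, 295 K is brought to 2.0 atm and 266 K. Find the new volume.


P1V1/T1 = P2V2/T2
V2 = P1V1T2/(T1P2)
= 1.8×20.1×266/(295×2.0)
= 16.312 L

16.312 L


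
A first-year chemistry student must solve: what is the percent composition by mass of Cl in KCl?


M(KCl) = 1×39.1 + 1×35.45 = 74.55 g/mol
Mass of Cl = 1 × 35.45 = 35.45 g/mol
% Cl = 35.45/74.55 × 100 = 47.55%

47.55%


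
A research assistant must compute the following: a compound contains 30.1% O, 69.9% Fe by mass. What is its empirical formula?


Assume 100 g sample. Moles of each element:
  O: 30.1/16.0 = 1.881 mol
  Fe: 69.9/55.85 = 1.252 mol
Divide by smallest (1.252):
  O: 1.881/1.252 = 1.5
  Fe: 1.252/1.252 = 1.0
Multiply all ratios by 2 to obtain whole numbers.
Empirical formula: Fe2O3

Fe2O3


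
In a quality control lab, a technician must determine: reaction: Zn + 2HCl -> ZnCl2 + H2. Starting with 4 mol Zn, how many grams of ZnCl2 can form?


Mole ratio ZnCl2:Zn = 1:1
n(ZnCl2) = 4 × 1/1 = 4.000 mol
mass = 4.000 × 136.28 = 545.12 g

545.12 g


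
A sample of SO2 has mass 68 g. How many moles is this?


M(SO2) = 64.07 g/mol
n = mass/M = 68/64.07 = 1.0613 mol

1.0613 mol


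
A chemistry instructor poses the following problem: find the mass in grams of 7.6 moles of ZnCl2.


M(ZnCl2) = 136.28 g/mol
mass = n × M = 7.6 × 136.28 = 1035.73 g

1035.73 g


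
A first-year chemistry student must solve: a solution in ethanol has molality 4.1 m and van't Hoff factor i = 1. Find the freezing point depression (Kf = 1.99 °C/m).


ΔTf = Kf × m × i
= 1.99 × 4.1 × 1
= 8.159 °C

8.159 °C


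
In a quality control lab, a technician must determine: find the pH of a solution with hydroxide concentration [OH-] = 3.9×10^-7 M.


pOH = -log10([OH-]) = -log10(3.9×10^-7)
= 7 - log10(3.9) = 6.41
pH = 14 - pOH = 14 - 6.41 = 7.59

7.59


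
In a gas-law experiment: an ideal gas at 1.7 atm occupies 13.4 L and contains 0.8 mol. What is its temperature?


PV = nRT  (R = 0.08206 L·atm/(mol·K))
T = PV/(nR) = 1.7×13.4/(0.8×0.08206)
= 22.78/0.065648
= 347.00 K

347.00 K


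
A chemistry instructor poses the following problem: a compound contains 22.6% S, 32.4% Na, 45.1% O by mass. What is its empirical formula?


Assume 100 g sample. Moles of each element:
  S: 22.6/32.07 = 0.705 mol
  Na: 32.4/22.99 = 1.409 mol
  O: 45.1/16.0 = 2.819 mol
Divide by smallest (0.705):
  S: 0.705/0.705 = 1.0
  Na: 1.409/0.705 = 2.0
  O: 2.819/0.705 = 4.0
Empirical formula: Na2SO4

Na2SO4


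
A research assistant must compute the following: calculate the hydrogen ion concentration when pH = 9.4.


[H+] = 10^(-pH) = 10^(-9.4)
= 3.98×10^-10 M

3.98×10^-10 M


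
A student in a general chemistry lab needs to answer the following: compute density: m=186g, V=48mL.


ρ = mass/volume
= 186/48
= 3.875 g/mL

3.875 g/mL


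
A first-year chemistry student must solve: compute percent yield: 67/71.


% yield = actual/theoretical × 100
= 67/71 × 100
= 94.37%

94.37%


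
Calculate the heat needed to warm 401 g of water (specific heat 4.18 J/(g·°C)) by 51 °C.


q = mcΔT = 401 × 4.18 × 51
= 85485.18 J

85485.18 J


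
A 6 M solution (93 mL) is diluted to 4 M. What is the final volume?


C1V1 = C2V2
6 × 93 = 4 × V2
V2 = 558/4 = 139.5 mL

139.5 mL


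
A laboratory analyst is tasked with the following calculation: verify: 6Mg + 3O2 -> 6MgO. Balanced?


Equation: 6Mg + 3O2 -> 6MgO
Check atoms: Mg: 6=6, O: 6=6
Balanced

Yes, balanced


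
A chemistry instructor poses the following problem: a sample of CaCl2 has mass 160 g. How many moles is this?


M(CaCl2) = 110.98 g/mol
n = mass/M = 160/110.98 = 1.4417 mol

1.4417 mol


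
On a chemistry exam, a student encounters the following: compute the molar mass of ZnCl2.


M(ZnCl2) = 1×65.38 + 2×35.45
= 65.38 + 70.9
= 136.28 g/mol

136.28 g/mol


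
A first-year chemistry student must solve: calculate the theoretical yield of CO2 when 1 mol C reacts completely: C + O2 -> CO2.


Mole ratio CO2:C = 1:1
n(CO2) = 1 × 1/1 = 1.000 mol
mass = 1.000 × 44.01 = 44.01 g

44.01 g


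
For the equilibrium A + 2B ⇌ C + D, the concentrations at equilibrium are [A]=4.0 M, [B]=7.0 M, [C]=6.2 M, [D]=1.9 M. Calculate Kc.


Kc = [C][D]/([A][B]^2)
= (6.2^1 × 1.9^1)/(4.0^1 × 7.0^2)
= 11.78/196
= 0.06010

0.06010


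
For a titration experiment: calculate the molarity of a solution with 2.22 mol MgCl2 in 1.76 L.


M = n/V = 2.22/1.76 = 1.261 mol/L

1.261 M


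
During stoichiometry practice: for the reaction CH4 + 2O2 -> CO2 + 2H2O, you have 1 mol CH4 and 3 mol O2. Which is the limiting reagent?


Mole ratio available / coefficient:
  CH4: 1/1 = 1.000
  O2: 3/2 = 1.500
Smaller ratio is limiting.

CH4


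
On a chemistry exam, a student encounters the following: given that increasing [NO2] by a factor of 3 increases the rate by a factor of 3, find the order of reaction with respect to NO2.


rate ∝ [NO2]^n
3^n = 3 → n = 1
Order in NO2: 1

1


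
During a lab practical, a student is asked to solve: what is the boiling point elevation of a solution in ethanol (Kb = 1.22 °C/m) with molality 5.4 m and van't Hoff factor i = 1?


ΔTb = Kb × m × i
= 1.22 × 5.4 × 1
= 6.588 °C

6.588 °C


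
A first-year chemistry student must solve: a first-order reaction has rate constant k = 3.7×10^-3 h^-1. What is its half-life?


t½ = ln2/k = 0.693147/(3.7×10^-3 h^-1)
= 187.3 h

187.3 h


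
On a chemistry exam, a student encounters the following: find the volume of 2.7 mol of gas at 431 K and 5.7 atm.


PV = nRT  (R = 0.08206 L·atm/(mol·K))
V = nRT/P = 2.7×0.08206×431/5.7
= 16.753 L

16.753 L


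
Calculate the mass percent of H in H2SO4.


M(H2SO4) = 2×1.008 + 1×32.07 + 4×16.0 = 98.086 g/mol
Mass of H = 2 × 1.008 = 2.016 g/mol
% H = 2.016/98.086 × 100 = 2.06%

2.06%


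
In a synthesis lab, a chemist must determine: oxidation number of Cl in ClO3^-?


x + 3(-2) = -1, so x = +5
Oxidation number: +5

+5


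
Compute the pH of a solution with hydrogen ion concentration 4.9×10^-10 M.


pH = -log10([H+]) = -log10(4.9×10^-10)
= 10 - log10(4.9)
= 10 - 0.69
= 9.31

9.31


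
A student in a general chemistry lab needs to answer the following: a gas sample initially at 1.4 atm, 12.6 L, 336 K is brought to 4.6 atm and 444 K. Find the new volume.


P1V1/T1 = P2V2/T2
V2 = P1V1T2/(T1P2)
= 1.4×12.6×444/(336×4.6)
= 5.067 L

5.067 L


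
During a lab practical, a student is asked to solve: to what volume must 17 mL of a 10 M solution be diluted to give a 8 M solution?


C1V1 = C2V2
10 × 17 = 8 × V2
V2 = 170/8 = 21.25 mL

21.25 mL


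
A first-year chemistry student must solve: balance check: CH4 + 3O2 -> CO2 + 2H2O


Equation: CH4 + 3O2 -> CO2 + 2H2O
Check atoms: C: 1=1, H: 4=4, O: 6≠4
Not balanced

No, not balanced


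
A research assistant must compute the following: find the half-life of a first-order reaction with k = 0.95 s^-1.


t½ = ln2/k = 0.693147/(0.95 s^-1)
= 0.7296 s

0.7296 s


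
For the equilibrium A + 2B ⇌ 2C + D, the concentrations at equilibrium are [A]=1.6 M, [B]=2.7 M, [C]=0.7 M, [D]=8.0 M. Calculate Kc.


Kc = [C]^2[D]/([A][B]^2)
= (0.7^2 × 8.0^1)/(1.6^1 × 2.7^2)
= 3.92/11.664
= 0.3361

0.3361


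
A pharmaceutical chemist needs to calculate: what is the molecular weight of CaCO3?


M(CaCO3) = 1×40.08 + 1×12.01 + 3×16.0
= 40.08 + 12.01 + 48.0
= 100.09 g/mol

100.09 g/mol


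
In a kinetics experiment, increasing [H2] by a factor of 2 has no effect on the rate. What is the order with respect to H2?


rate ∝ [H2]^n
rate ∝ [H2]^0
Order in H2: 0

0


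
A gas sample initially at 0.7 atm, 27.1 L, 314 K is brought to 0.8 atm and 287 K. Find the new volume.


P1V1/T1 = P2V2/T2
V2 = P1V1T2/(T1P2)
= 0.7×27.1×287/(314×0.8)
= 21.674 L

21.674 L


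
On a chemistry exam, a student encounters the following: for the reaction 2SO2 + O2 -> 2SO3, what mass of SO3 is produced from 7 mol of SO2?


Mole ratio SO3:SO2 = 2:2
n(SO3) = 7 × 2/2 = 7.000 mol
mass = 7.000 × 80.07 = 560.49 g

560.49 g


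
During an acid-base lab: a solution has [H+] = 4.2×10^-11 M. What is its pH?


pH = -log10([H+]) = -log10(4.2×10^-11)
= 11 - log10(4.2)
= 11 - 0.62
= 10.38

10.38


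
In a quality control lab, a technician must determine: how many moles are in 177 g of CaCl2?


M(CaCl2) = 110.98 g/mol
n = mass/M = 177/110.98 = 1.5949 mol

1.5949 mol


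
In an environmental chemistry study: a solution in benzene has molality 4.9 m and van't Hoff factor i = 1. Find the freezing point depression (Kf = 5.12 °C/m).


ΔTf = Kf × m × i
= 5.12 × 4.9 × 1
= 25.088 °C

25.088 °C


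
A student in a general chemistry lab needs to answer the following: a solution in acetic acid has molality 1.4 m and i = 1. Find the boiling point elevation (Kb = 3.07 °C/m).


ΔTb = Kb × m × i
= 3.07 × 1.4 × 1
= 4.298 °C

4.298 °C


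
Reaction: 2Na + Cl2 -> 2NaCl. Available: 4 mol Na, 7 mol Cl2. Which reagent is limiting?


Mole ratio available / coefficient:
  Na: 4/2 = 2.000
  Cl2: 7/1 = 7.000
Smaller ratio is limiting.

Na


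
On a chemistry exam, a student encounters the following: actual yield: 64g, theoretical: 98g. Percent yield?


% yield = actual/theoretical × 100
= 64/98 × 100
= 65.31%

65.31%


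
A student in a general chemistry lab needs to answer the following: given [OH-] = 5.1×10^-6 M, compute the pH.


pOH = -log10([OH-]) = -log10(5.1×10^-6)
= 6 - log10(5.1) = 5.29
pH = 14 - pOH = 14 - 5.29 = 8.71

8.71


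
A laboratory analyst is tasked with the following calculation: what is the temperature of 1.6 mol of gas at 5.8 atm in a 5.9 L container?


PV = nRT  (R = 0.08206 L·atm/(mol·K))
T = PV/(nR) = 5.8×5.9/(1.6×0.08206)
= 34.22/0.131296
= 260.63 K

260.63 K


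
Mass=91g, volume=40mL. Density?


ρ = mass/volume
= 91/40
= 2.275 g/mL

2.275 g/mL


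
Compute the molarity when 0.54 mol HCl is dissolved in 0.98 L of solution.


M = n/V = 0.54/0.98 = 0.551 mol/L

0.551 M


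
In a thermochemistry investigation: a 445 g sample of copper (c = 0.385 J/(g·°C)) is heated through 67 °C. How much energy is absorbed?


q = mcΔT = 445 × 0.385 × 67
= 11478.78 J

11478.78 J


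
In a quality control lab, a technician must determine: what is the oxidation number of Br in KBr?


halide: -1
Oxidation number: -1

-1


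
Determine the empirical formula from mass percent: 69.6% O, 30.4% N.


Assume 100 g sample. Moles of each element:
  O: 69.6/16.0 = 4.35 mol
  N: 30.4/14.01 = 2.17 mol
Divide by smallest (2.17):
  O: 4.35/2.17 = 2.0
  N: 2.17/2.17 = 1.0
Empirical formula: NO2

NO2


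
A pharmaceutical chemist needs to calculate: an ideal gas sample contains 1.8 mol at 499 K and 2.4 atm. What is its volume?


PV = nRT  (R = 0.08206 L·atm/(mol·K))
V = nRT/P = 1.8×0.08206×499/2.4
= 30.711 L

30.711 L


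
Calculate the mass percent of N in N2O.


M(N2O) = 2×14.01 + 1×16.0 = 44.02 g/mol
Mass of N = 2 × 14.01 = 28.02 g/mol
% N = 28.02/44.02 × 100 = 63.65%

63.65%


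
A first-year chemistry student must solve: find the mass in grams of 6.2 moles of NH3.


M(NH3) = 17.03 g/mol
mass = n × M = 6.2 × 17.03 = 105.59 g

105.59 g


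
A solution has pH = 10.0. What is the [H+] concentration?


[H+] = 10^(-pH) = 10^(-10.0)
= 1.0×10^-10 M

1.0×10^-10 M


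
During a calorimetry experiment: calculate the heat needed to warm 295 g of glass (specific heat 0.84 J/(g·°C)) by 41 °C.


q = mcΔT = 295 × 0.84 × 41
= 10159.80 J

10159.80 J


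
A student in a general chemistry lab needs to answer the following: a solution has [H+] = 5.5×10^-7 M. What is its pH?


pH = -log10([H+]) = -log10(5.5×10^-7)
= 7 - log10(5.5)
= 7 - 0.74
= 6.26

6.26


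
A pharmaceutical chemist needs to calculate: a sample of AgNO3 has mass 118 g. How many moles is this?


M(AgNO3) = 169.88 g/mol
n = mass/M = 118/169.88 = 0.6946 mol

0.6946 mol


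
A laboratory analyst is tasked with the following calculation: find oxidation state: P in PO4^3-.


x + 4(-2) = -3, so x = +5
Oxidation number: +5

+5


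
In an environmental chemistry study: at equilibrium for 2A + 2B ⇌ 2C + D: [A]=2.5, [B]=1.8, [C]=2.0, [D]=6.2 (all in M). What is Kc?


Kc = [C]^2[D]/([A]^2[B]^2)
= (2.0^2 × 6.2^1)/(2.5^2 × 1.8^2)
= 24.8/20.25
= 1.225

1.225


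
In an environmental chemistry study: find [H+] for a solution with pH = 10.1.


[H+] = 10^(-pH) = 10^(-10.1)
= 7.94×10^-11 M

7.94×10^-11 M


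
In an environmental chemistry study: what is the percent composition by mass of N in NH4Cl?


M(NH4Cl) = 1×14.01 + 4×1.008 + 1×35.45 = 53.492 g/mol
Mass of N = 1 × 14.01 = 14.01 g/mol
% N = 14.01/53.492 × 100 = 26.19%

26.19%


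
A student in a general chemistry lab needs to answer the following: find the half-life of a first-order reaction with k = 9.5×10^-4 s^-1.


t½ = ln2/k = 0.693147/(9.5×10^-4 s^-1)
= 729.6 s

729.6 s


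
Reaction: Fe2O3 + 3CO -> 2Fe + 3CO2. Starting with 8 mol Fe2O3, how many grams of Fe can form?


Mole ratio Fe:Fe2O3 = 2:1
n(Fe) = 8 × 2/1 = 16.000 mol
mass = 16.000 × 55.85 = 893.6 g

893.6 g


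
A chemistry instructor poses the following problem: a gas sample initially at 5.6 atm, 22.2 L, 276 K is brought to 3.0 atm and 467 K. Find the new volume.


P1V1/T1 = P2V2/T2
V2 = P1V1T2/(T1P2)
= 5.6×22.2×467/(276×3.0)
= 70.118 L

70.118 L


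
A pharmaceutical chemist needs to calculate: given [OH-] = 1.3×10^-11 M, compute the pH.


pOH = -log10([OH-]) = -log10(1.3×10^-11)
= 11 - log10(1.3) = 10.89
pH = 14 - pOH = 14 - 10.89 = 3.11

3.11


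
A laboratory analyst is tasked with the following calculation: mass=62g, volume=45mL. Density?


ρ = mass/volume
= 62/45
= 1.378 g/mL

1.378 g/mL


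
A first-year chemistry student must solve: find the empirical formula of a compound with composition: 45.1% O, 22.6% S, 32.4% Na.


Assume 100 g sample. Moles of each element:
  O: 45.1/16.0 = 2.819 mol
  S: 22.6/32.07 = 0.705 mol
  Na: 32.4/22.99 = 1.409 mol
Divide by smallest (0.705):
  O: 2.819/0.705 = 4.0
  S: 0.705/0.705 = 1.0
  Na: 1.409/0.705 = 2.0
Empirical formula: Na2SO4

Na2SO4


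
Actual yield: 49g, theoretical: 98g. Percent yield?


% yield = actual/theoretical × 100
= 49/98 × 100
= 50.0%

50.0%


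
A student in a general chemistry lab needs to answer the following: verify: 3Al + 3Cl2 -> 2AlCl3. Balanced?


Equation: 3Al + 3Cl2 -> 2AlCl3
Check atoms: Al: 3≠2, Cl: 6=6
Not balanced

No, not balanced


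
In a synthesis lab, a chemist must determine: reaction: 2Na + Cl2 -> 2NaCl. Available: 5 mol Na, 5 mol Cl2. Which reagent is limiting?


Mole ratio available / coefficient:
  Na: 5/2 = 2.500
  Cl2: 5/1 = 5.000
Smaller ratio is limiting.

Na


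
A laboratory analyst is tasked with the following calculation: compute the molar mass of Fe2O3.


M(Fe2O3) = 2×55.85 + 3×16.0
= 111.7 + 48.0
= 159.7 g/mol

159.7 g/mol


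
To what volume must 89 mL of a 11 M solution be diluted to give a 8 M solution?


C1V1 = C2V2
11 × 89 = 8 × V2
V2 = 979/8 = 122.38 mL

122.38 mL


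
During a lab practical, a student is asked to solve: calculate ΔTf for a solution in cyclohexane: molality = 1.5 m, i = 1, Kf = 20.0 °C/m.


ΔTf = Kf × m × i
= 20.0 × 1.5 × 1
= 30.0 °C

30.0 °C


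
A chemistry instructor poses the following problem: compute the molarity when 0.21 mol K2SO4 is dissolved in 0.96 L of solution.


M = n/V = 0.21/0.96 = 0.219 mol/L

0.219 M


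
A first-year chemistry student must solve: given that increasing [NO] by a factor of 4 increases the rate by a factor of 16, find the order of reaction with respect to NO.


rate ∝ [NO]^n
4^n = 16 → n = 2
Order in NO: 2

2


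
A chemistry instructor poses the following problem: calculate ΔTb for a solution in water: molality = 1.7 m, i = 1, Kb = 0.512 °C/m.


ΔTb = Kb × m × i
= 0.512 × 1.7 × 1
= 0.8704 °C

0.8704 °C


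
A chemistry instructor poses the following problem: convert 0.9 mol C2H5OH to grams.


M(C2H5OH) = 46.07 g/mol
mass = n × M = 0.9 × 46.07 = 41.46 g

41.46 g


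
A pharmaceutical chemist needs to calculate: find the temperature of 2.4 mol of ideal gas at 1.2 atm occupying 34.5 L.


PV = nRT  (R = 0.08206 L·atm/(mol·K))
T = PV/(nR) = 1.2×34.5/(2.4×0.08206)
= 41.40/0.196944
= 210.21 K

210.21 K


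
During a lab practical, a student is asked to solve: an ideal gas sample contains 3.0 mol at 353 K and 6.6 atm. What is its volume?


PV = nRT  (R = 0.08206 L·atm/(mol·K))
V = nRT/P = 3.0×0.08206×353/6.6
= 13.167 L

13.167 L


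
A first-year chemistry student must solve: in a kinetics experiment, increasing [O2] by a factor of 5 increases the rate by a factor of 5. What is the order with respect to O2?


rate ∝ [O2]^n
5^n = 5 → n = 1
Order in O2: 1

1


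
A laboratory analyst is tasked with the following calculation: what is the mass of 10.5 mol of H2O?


M(H2O) = 18.02 g/mol
mass = n × M = 10.5 × 18.02 = 189.21 g

189.21 g


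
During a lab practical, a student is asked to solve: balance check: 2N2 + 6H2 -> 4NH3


Equation: 2N2 + 6H2 -> 4NH3
Check atoms: H: 12=12, N: 4=4
Balanced

Yes, balanced


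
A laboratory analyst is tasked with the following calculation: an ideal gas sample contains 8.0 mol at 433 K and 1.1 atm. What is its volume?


PV = nRT  (R = 0.08206 L·atm/(mol·K))
V = nRT/P = 8.0×0.08206×433/1.1
= 258.414 L

258.414 L


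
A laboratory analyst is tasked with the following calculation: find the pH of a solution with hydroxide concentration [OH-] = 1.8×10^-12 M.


pOH = -log10([OH-]) = -log10(1.8×10^-12)
= 12 - log10(1.8) = 11.74
pH = 14 - pOH = 14 - 11.74 = 2.26

2.26


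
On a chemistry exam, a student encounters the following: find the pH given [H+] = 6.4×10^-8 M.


pH = -log10([H+]) = -log10(6.4×10^-8)
= 8 - log10(6.4)
= 8 - 0.81
= 7.19

7.19


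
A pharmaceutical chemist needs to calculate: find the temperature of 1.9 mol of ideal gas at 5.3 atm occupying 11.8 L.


PV = nRT  (R = 0.08206 L·atm/(mol·K))
T = PV/(nR) = 5.3×11.8/(1.9×0.08206)
= 62.54/0.155914
= 401.12 K

401.12 K


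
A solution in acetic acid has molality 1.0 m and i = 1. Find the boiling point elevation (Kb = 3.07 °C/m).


ΔTb = Kb × m × i
= 3.07 × 1.0 × 1
= 3.07 °C

3.07 °C


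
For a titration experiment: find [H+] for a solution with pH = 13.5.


[H+] = 10^(-pH) = 10^(-13.5)
= 3.16×10^-14 M

3.16×10^-14 M


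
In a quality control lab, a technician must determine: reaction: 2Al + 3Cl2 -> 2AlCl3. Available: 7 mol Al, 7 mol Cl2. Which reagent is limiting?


Mole ratio available / coefficient:
  Al: 7/2 = 3.500
  Cl2: 7/3 = 2.333
Smaller ratio is limiting.

Cl2


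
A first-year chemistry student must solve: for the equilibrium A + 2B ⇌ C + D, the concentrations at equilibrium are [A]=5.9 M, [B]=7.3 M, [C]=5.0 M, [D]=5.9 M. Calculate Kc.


Kc = [C][D]/([A][B]^2)
= (5.0^1 × 5.9^1)/(5.9^1 × 7.3^2)
= 29.5/314.411
= 0.09383

0.09383
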